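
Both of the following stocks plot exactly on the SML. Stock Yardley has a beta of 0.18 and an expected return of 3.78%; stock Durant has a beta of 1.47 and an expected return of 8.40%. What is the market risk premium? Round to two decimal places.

3.58%

Both satisfy E(R) = R_f + β·MRP, so the slope of the SML is
MRP = (8.40% − 3.78%) / (1.47 − 0.18) = 4.62% / 1.29 = 3.5814%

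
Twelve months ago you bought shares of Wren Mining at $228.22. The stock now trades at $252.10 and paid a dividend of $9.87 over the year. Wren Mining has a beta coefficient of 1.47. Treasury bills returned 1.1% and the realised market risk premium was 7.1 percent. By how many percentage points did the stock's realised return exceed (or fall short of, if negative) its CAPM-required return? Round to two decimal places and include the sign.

+3.25%

Realised HPR = (P1 + D1 − P0) / P0 = (252.10 + 9.87 − 228.22) / 228.22 = 33.75 / 228.22 = 14.7884%
CAPM required = R_f + β·MRP = 1.1% + 1.47 × 7.1% = 11.5370%
α = realised − required = 14.7884% − 11.5370% = +3.25%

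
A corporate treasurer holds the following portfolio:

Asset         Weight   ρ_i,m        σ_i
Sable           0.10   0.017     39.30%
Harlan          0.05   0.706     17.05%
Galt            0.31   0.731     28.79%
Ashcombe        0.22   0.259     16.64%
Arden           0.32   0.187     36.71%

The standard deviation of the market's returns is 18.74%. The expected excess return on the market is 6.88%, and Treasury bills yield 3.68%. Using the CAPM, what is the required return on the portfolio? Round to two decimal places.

β_Sable = 0.017 × 39.30% / 18.74% = 0.0357
β_Harlan = 0.706 × 17.05% / 18.74% = 0.6423
β_Galt = 0.731 × 28.79% / 18.74% = 1.1230
β_Ashcombe = 0.259 × 16.64% / 18.74% = 0.2300
β_Arden = 0.187 × 36.71% / 18.74% = 0.3663
β_P = Σ w_i β_i = 0.10×0.0357 + 0.05×0.6423 + 0.31×1.1230 + 0.22×0.2300 + 0.32×0.3663 = 0.5516
E(R_P) = R_f + β_P × MRP = 3.68% + 0.5516 × 6.88% = 7.48%

7.48%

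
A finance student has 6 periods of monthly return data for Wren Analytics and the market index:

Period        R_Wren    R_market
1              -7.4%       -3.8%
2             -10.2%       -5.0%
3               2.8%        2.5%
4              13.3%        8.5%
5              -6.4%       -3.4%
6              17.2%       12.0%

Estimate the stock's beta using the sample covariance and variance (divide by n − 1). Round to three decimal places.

Mean R_i = (-7.4 − 10.2 + 2.8 + 13.3 − 6.4 + 17.2) / 6 = 1.5500%
Mean R_m = (-3.8 − 5.0 + 2.5 + 8.5 − 3.4 + 12.0) / 6 = 1.8000%
Σ(R_i − R̄_i)(R_m − R̄_m) = 410.5900  ⇒  Cov = 410.5900 / 5 = 82.1180
Σ(R_m − R̄_m)² = 254.0600  ⇒  Var(R_m) = 254.0600 / 5 = 50.8120
β = Cov / Var(R_m) = 82.1180 / 50.8120 = 1.6161

1.616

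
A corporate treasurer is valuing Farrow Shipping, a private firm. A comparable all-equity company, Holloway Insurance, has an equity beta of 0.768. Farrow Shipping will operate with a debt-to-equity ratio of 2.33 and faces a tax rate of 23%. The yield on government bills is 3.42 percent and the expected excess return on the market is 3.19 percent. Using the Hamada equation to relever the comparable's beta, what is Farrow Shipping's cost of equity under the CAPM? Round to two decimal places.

β_L = β_U × [1 + (1 − t)(D/E)] = 0.768 × [1 + (1 − 0.23) × 2.33]
    = 0.768 × [1 + 0.77 × 2.33] = 0.768 × 2.7941 = 2.1459
E(R) = R_f + β_L × MRP = 3.42% + 2.1459 × 3.19% = 10.27%

10.27%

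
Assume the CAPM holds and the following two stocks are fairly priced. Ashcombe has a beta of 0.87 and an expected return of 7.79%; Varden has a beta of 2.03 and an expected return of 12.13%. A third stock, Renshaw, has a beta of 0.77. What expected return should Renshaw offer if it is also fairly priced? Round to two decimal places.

MRP (SML slope) = (12.13% − 7.79%) / (2.03 − 0.87) = 4.34% / 1.16 = 3.7414%
R_f (intercept) = 7.79% − 0.87 × 3.7414% = 4.5350%
E(R_Renshaw) = R_f + β × MRP = 4.5350% + 0.77 × 3.7414% = 7.42%

7.42%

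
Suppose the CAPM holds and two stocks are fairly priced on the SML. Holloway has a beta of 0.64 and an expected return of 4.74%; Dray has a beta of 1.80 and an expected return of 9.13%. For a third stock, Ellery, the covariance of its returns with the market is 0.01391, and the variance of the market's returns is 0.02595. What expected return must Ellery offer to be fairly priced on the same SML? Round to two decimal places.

MRP = (9.13% − 4.74%) / (1.80 − 0.64) = 3.7845%
R_f = 4.74% − 0.64 × 3.7845% = 2.3179%
β_Ellery = Cov / Var(R_m) = 0.01391 / 0.02595 = 0.5360
E(R_Ellery) = R_f + β × MRP = 2.3179% + 0.5360 × 3.7845% = 4.35%

4.35%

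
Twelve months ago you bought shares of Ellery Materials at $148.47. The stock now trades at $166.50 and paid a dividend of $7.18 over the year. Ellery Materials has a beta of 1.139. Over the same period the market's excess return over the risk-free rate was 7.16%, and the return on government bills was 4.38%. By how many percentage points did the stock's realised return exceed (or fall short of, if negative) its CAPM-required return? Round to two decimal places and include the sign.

+4.44%

Realised HPR = (P1 + D1 − P0) / P0 = (166.50 + 7.18 − 148.47) / 148.47 = 25.21 / 148.47 = 16.9799%
CAPM required = R_f + β·MRP = 4.38% + 1.139 × 7.16% = 12.53524%
α = realised − required = 16.9799% − 12.53524% = +4.44%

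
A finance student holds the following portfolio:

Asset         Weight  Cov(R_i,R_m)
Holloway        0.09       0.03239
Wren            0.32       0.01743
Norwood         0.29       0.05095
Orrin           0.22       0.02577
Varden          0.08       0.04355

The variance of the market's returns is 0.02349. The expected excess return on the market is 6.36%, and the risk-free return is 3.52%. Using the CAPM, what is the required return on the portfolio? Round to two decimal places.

12.30%

β_Holloway = 0.03239 / 0.02349 = 1.3789
β_Wren = 0.01743 / 0.02349 = 0.7420
β_Norwood = 0.05095 / 0.02349 = 2.1690
β_Orrin = 0.02577 / 0.02349 = 1.0971
β_Varden = 0.04355 / 0.02349 = 1.8540
β_P = Σ w_i β_i = 0.09×1.3789 + 0.32×0.7420 + 0.29×2.1690 + 0.22×1.0971 + 0.08×1.8540 = 1.3802
E(R_P) = R_f + β_P × MRP = 3.52% + 1.3802 × 6.36% = 12.30%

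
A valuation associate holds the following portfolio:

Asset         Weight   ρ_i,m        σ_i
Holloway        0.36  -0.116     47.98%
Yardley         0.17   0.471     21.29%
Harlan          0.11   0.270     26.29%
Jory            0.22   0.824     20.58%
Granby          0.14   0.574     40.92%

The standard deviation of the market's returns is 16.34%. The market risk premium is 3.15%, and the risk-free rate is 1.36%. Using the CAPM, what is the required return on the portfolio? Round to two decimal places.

2.81%

β_Holloway = -0.116 × 47.98% / 16.34% = -0.3406
β_Yardley = 0.471 × 21.29% / 16.34% = 0.6137
β_Harlan = 0.270 × 26.29% / 16.34% = 0.4344
β_Jory = 0.824 × 20.58% / 16.34% = 1.0378
β_Granby = 0.574 × 40.92% / 16.34% = 1.4375
β_P = Σ w_i β_i = 0.36×-0.3406 + 0.17×0.6137 + 0.11×0.4344 + 0.22×1.0378 + 0.14×1.4375 = 0.4591
E(R_P) = R_f + β_P × MRP = 1.36% + 0.4591 × 3.15% = 2.81%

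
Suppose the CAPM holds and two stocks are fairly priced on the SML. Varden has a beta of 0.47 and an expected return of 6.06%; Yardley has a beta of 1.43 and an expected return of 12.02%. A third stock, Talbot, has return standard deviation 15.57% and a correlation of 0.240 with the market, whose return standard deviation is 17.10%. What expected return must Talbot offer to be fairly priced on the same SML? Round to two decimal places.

MRP = (12.02% − 6.06%) / (1.43 − 0.47) = 6.2083%
R_f = 6.06% − 0.47 × 6.2083% = 3.1421%
β_Talbot = ρ·σ_i/σ_m = 0.240 × 15.57 / 17.10 = 0.2185
E(R_Talbot) = R_f + β × MRP = 3.1421% + 0.2185 × 6.2083% = 4.50%

4.50%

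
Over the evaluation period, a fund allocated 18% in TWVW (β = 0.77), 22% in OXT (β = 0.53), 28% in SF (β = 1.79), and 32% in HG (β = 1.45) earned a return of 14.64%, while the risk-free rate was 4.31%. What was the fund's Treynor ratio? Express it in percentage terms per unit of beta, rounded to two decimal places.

β_P = 0.18×0.77 + 0.22×0.53 + 0.28×1.79 + 0.32×1.45 = 1.2204
Treynor = (R_P − R_f) / β_P = (14.64% − 4.31%) / 1.2204 = 10.33% / 1.2204 = 8.46%

8.46%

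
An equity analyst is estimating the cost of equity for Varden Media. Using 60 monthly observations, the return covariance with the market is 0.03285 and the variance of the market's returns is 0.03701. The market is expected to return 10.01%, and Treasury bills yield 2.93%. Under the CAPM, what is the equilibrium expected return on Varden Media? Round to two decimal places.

β = Cov(R_i, R_m) / Var(R_m) = 0.03285 / 0.03701 = 0.8876
MRP = 10.01% − 2.93% = 7.08%
E(R) = R_f + β × MRP = 2.93% + 0.8876 × 7.08% = 9.21%

9.21%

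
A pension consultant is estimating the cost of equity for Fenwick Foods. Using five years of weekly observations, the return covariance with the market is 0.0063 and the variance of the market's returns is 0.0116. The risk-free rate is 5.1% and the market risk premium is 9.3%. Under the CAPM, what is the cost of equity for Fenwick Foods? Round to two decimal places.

β = Cov(R_i, R_m) / Var(R_m) = 0.0063 / 0.0116 = 0.5431
E(R) = R_f + β × MRP = 5.1% + 0.5431 × 9.3% = 10.15%

10.15%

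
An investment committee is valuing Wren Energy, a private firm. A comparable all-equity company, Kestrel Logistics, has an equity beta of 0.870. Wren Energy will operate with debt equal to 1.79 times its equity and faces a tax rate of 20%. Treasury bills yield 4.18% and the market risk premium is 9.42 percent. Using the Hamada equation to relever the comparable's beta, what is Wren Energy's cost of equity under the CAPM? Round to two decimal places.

β_L = β_U × [1 + (1 − t)(D/E)] = 0.870 × [1 + (1 − 0.20) × 1.79]
    = 0.870 × [1 + 0.80 × 1.79] = 0.870 × 2.4320 = 2.1158
E(R) = R_f + β_L × MRP = 4.18% + 2.1158 × 9.42% = 24.11%

24.11%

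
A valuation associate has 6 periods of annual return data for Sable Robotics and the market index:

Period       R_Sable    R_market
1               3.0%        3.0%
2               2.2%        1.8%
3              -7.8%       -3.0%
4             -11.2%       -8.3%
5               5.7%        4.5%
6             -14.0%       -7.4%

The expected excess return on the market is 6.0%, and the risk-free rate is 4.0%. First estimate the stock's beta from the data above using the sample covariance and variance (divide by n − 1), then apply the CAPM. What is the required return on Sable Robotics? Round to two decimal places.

12.93%

Mean R_i = (3.0 + 2.2 − 7.8 − 11.2 + 5.7 − 14.0) / 6 = -3.6833%
Mean R_m = (3.0 + 1.8 − 3.0 − 8.3 + 4.5 − 7.4) / 6 = -1.5667%
Σ(R_i − R̄_i)(R_m − R̄_m) = 223.9467  ⇒  Cov = 223.9467 / 5 = 44.7893
Σ(R_m − R̄_m)² = 150.4133  ⇒  Var(R_m) = 150.4133 / 5 = 30.0827
β = Cov / Var(R_m) = 44.7893 / 30.0827 = 1.4889
E(R) = R_f + β × MRP = 4.0% + 1.4889 × 6.0% = 12.93%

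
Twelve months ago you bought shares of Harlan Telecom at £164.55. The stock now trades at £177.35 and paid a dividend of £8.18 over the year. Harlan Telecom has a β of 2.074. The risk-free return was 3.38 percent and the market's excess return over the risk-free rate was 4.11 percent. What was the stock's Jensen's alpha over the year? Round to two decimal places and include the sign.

Realised HPR = (P1 + D1 − P0) / P0 = (177.35 + 8.18 − 164.55) / 164.55 = 20.98 / 164.55 = 12.7499%
CAPM required = R_f + β·MRP = 3.38% + 2.074 × 4.11% = 11.90414%
α = realised − required = 12.7499% − 11.90414% = +0.85%

+0.85%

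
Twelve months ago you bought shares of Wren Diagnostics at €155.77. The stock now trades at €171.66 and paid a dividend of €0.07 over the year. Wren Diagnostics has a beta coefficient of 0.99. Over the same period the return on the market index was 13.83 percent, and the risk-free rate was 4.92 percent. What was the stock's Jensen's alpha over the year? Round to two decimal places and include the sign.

Realised HPR = (P1 + D1 − P0) / P0 = (171.66 + 0.07 − 155.77) / 155.77 = 15.96 / 155.77 = 10.2459%
MRP = 13.83% − 4.92% = 8.91%
CAPM required = R_f + β·MRP = 4.92% + 0.99 × 8.91% = 13.7409%
α = realised − required = 10.2459% − 13.7409% = -3.50%

-3.50%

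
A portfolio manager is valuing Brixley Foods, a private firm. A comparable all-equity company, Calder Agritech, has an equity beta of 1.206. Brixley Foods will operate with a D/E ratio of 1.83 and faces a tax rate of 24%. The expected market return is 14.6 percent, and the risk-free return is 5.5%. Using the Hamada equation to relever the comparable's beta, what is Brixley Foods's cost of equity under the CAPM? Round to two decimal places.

31.74%

β_L = β_U × [1 + (1 − t)(D/E)] = 1.206 × [1 + (1 − 0.24) × 1.83]
    = 1.206 × [1 + 0.76 × 1.83] = 1.206 × 2.3908 = 2.8833
MRP = 14.6% − 5.5% = 9.10%
E(R) = R_f + β_L × MRP = 5.5% + 2.8833 × 9.1% = 31.74%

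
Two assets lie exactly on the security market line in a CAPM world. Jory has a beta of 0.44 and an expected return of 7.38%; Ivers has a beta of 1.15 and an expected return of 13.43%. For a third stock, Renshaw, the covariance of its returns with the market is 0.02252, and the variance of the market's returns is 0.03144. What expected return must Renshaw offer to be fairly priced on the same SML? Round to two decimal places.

9.73%

MRP = (13.43% − 7.38%) / (1.15 − 0.44) = 8.5211%
R_f = 7.38% − 0.44 × 8.5211% = 3.6307%
β_Renshaw = Cov / Var(R_m) = 0.02252 / 0.03144 = 0.7163
E(R_Renshaw) = R_f + β × MRP = 3.6307% + 0.7163 × 8.5211% = 9.73%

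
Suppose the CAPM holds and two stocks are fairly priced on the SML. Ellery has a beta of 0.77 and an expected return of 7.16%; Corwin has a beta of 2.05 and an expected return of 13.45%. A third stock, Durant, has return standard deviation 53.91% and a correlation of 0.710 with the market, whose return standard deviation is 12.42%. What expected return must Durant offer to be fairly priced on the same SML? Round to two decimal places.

18.52%

MRP = (13.45% − 7.16%) / (2.05 − 0.77) = 4.9141%
R_f = 7.16% − 0.77 × 4.9141% = 3.3761%
β_Durant = ρ·σ_i/σ_m = 0.710 × 53.91 / 12.42 = 3.0818
E(R_Durant) = R_f + β × MRP = 3.3761% + 3.0818 × 4.9141% = 18.52%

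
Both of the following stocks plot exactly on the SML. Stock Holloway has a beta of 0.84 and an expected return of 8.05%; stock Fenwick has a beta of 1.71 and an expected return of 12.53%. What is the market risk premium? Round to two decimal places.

5.15%

Both satisfy E(R) = R_f + β·MRP, so the slope of the SML is
MRP = (12.53% − 8.05%) / (1.71 − 0.84) = 4.48% / 0.87 = 5.1494%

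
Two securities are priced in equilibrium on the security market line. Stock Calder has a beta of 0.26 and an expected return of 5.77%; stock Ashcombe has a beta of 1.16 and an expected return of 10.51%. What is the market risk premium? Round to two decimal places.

Both satisfy E(R) = R_f + β·MRP, so the slope of the SML is
MRP = (10.51% − 5.77%) / (1.16 − 0.26) = 4.74% / 0.90 = 5.2667%

5.27%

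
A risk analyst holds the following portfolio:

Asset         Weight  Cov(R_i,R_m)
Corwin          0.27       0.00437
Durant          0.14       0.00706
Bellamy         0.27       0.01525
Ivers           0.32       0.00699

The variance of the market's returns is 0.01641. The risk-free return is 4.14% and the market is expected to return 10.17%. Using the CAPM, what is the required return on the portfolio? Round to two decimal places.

β_Corwin = 0.00437 / 0.01641 = 0.2663
β_Durant = 0.00706 / 0.01641 = 0.4302
β_Bellamy = 0.01525 / 0.01641 = 0.9293
β_Ivers = 0.00699 / 0.01641 = 0.4260
β_P = Σ w_i β_i = 0.27×0.2663 + 0.14×0.4302 + 0.27×0.9293 + 0.32×0.4260 = 0.5194
MRP = 10.17% − 4.14% = 6.03%
E(R_P) = R_f + β_P × MRP = 4.14% + 0.5194 × 6.03% = 7.27%

7.27%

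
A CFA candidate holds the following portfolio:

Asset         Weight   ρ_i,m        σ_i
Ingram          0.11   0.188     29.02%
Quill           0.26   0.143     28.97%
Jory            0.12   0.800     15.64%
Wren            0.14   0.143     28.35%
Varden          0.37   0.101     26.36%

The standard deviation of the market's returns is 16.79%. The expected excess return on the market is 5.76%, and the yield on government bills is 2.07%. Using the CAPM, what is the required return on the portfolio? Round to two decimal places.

β_Ingram = 0.188 × 29.02% / 16.79% = 0.3249
β_Quill = 0.143 × 28.97% / 16.79% = 0.2467
β_Jory = 0.800 × 15.64% / 16.79% = 0.7452
β_Wren = 0.143 × 28.35% / 16.79% = 0.2415
β_Varden = 0.101 × 26.36% / 16.79% = 0.1586
β_P = Σ w_i β_i = 0.11×0.3249 + 0.26×0.2467 + 0.12×0.7452 + 0.14×0.2415 + 0.37×0.1586 = 0.2818
E(R_P) = R_f + β_P × MRP = 2.07% + 0.2818 × 5.76% = 3.69%

3.69%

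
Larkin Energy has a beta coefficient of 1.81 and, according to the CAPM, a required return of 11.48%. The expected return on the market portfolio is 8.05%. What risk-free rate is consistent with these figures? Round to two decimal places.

3.82%

E(R) = R_f + β(E(R_m) − R_f) = R_f(1 − β) + β·E(R_m)
11.48% = R_f × (1 − 1.81) + 1.81 × 8.05%
11.48% = R_f × -0.81 + 14.5705%
R_f = (11.48% − 14.5705%) / -0.81 = 3.82%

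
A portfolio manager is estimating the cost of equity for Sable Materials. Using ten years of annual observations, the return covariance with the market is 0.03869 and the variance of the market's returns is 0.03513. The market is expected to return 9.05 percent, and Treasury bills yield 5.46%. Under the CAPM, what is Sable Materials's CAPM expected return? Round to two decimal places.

9.41%

β = Cov(R_i, R_m) / Var(R_m) = 0.03869 / 0.03513 = 1.1013
MRP = 9.05% − 5.46% = 3.59%
E(R) = R_f + β × MRP = 5.46% + 1.1013 × 3.59% = 9.41%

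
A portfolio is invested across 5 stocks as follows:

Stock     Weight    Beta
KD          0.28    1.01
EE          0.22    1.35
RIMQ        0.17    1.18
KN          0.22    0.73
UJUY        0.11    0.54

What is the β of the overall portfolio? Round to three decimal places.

β_P = Σ w_i β_i = 0.28×1.01 + 0.22×1.35 + 0.17×1.18 + 0.22×0.73 + 0.11×0.54 = 1.0004

1.000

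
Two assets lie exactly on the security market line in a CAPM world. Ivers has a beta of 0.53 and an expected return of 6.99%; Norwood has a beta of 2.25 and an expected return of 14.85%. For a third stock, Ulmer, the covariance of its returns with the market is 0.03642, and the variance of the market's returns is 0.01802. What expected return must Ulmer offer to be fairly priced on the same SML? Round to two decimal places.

13.80%

MRP = (14.85% − 6.99%) / (2.25 − 0.53) = 4.5698%
R_f = 6.99% − 0.53 × 4.5698% = 4.5680%
β_Ulmer = Cov / Var(R_m) = 0.03642 / 0.01802 = 2.0211
E(R_Ulmer) = R_f + β × MRP = 4.5680% + 2.0211 × 4.5698% = 13.80%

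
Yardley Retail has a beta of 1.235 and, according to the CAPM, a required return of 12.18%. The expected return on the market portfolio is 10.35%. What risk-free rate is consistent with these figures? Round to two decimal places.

E(R) = R_f + β(E(R_m) − R_f) = R_f(1 − β) + β·E(R_m)
12.18% = R_f × (1 − 1.235) + 1.235 × 10.35%
12.18% = R_f × -0.235 + 12.78225%
R_f = (12.18% − 12.78225%) / -0.235 = 2.56%

2.56%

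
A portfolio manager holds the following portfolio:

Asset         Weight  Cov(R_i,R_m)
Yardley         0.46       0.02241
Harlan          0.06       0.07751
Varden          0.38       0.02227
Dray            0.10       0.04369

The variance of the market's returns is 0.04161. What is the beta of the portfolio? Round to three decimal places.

β_Yardley = 0.02241 / 0.04161 = 0.5386
β_Harlan = 0.07751 / 0.04161 = 1.8628
β_Varden = 0.02227 / 0.04161 = 0.5352
β_Dray = 0.04369 / 0.04161 = 1.0500
β_P = Σ w_i β_i = 0.46×0.5386 + 0.06×1.8628 + 0.38×0.5352 + 0.10×1.0500 = 0.6679

0.668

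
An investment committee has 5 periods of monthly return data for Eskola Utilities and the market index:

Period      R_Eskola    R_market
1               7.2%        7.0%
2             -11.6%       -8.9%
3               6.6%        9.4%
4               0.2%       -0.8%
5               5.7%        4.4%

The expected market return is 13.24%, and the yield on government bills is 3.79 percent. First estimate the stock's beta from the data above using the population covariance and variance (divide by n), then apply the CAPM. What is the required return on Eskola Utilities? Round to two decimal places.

Mean R_i = (7.2 − 11.6 + 6.6 + 0.2 + 5.7) / 5 = 1.6200%
Mean R_m = (7.0 − 8.9 + 9.4 − 0.8 + 4.4) / 5 = 2.2200%
Σ(R_i − R̄_i)(R_m − R̄_m) = 222.6180  ⇒  Cov = 222.6180 / 5 = 44.5236
Σ(R_m − R̄_m)² = 211.9280  ⇒  Var(R_m) = 211.9280 / 5 = 42.3856
β = Cov / Var(R_m) = 44.5236 / 42.3856 = 1.0504
MRP = 13.24% − 3.79% = 9.45%
E(R) = R_f + β × MRP = 3.79% + 1.0504 × 9.45% = 13.72%

13.72%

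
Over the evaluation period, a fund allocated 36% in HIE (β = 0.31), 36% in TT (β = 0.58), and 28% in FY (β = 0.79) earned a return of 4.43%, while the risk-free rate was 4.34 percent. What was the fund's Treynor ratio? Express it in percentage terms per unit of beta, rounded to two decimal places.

β_P = 0.36×0.31 + 0.36×0.58 + 0.28×0.79 = 0.5416
Treynor = (R_P − R_f) / β_P = (4.43% − 4.34%) / 0.5416 = 0.09% / 0.5416 = 0.17%

0.17%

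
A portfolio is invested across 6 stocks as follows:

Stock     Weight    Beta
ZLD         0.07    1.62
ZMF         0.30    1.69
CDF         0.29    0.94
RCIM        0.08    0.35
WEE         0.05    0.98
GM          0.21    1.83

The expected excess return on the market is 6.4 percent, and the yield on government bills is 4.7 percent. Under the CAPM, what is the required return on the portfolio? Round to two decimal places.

13.37%

β_P = Σ w_i β_i = 0.07×1.62 + 0.30×1.69 + 0.29×0.94 + 0.08×0.35 + 0.05×0.98 + 0.21×1.83 = 1.3543
E(R_P) = R_f + β_P × MRP = 4.7% + 1.3543 × 6.4% = 13.37%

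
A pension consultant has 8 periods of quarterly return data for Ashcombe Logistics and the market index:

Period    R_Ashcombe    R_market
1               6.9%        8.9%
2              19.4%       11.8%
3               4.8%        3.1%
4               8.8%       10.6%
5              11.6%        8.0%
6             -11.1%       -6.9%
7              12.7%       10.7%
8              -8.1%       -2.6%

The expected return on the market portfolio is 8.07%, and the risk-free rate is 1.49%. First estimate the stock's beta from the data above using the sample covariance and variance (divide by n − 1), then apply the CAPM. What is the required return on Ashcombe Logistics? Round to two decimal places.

Mean R_i = (6.9 + 19.4 + 4.8 + 8.8 + 11.6 − 11.1 + 12.7 − 8.1) / 8 = 5.6250%
Mean R_m = (8.9 + 11.8 + 3.1 + 10.6 + 8.0 − 6.9 + 10.7 − 2.6) / 8 = 5.4500%
Σ(R_i − R̄_i)(R_m − R̄_m) = 479.5800  ⇒  Cov = 479.5800 / 7 = 68.5114
Σ(R_m − R̄_m)² = 335.6600  ⇒  Var(R_m) = 335.6600 / 7 = 47.9514
β = Cov / Var(R_m) = 68.5114 / 47.9514 = 1.4288
MRP = 8.07% − 1.49% = 6.58%
E(R) = R_f + β × MRP = 1.49% + 1.4288 × 6.58% = 10.89%

10.89%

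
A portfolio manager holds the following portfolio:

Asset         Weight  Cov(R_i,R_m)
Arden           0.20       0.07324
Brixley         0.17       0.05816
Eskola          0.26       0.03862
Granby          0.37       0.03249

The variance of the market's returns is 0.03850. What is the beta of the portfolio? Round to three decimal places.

1.210

β_Arden = 0.07324 / 0.03850 = 1.9023
β_Brixley = 0.05816 / 0.03850 = 1.5106
β_Eskola = 0.03862 / 0.03850 = 1.0031
β_Granby = 0.03249 / 0.03850 = 0.8439
β_P = Σ w_i β_i = 0.20×1.9023 + 0.17×1.5106 + 0.26×1.0031 + 0.37×0.8439 = 1.2103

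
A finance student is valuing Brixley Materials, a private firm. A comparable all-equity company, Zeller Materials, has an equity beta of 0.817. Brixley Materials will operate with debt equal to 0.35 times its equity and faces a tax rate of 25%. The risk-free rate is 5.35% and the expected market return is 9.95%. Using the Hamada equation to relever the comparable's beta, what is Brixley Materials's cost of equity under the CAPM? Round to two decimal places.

10.09%

β_L = β_U × [1 + (1 − t)(D/E)] = 0.817 × [1 + (1 − 0.25) × 0.35]
    = 0.817 × [1 + 0.75 × 0.35] = 0.817 × 1.2625 = 1.0315
MRP = 9.95% − 5.35% = 4.60%
E(R) = R_f + β_L × MRP = 5.35% + 1.0315 × 4.60% = 10.09%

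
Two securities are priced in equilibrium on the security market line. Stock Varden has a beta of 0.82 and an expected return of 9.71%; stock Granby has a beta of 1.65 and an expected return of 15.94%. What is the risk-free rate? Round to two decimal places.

3.56%

Both satisfy E(R) = R_f + β·MRP, so the slope of the SML is
MRP = (15.94% − 9.71%) / (1.65 − 0.82) = 6.23% / 0.83 = 7.5060%
R_f = E(R_Varden) − β_Varden·MRP = 9.71% − 0.82 × 7.5060% = 3.5551%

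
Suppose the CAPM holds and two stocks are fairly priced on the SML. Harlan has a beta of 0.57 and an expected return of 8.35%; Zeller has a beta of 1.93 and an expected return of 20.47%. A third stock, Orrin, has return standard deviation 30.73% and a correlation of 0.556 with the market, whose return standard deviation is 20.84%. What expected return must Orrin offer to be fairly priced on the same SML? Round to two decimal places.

10.58%

MRP = (20.47% − 8.35%) / (1.93 − 0.57) = 8.9118%
R_f = 8.35% − 0.57 × 8.9118% = 3.2703%
β_Orrin = ρ·σ_i/σ_m = 0.556 × 30.73 / 20.84 = 0.8199
E(R_Orrin) = R_f + β × MRP = 3.2703% + 0.8199 × 8.9118% = 10.58%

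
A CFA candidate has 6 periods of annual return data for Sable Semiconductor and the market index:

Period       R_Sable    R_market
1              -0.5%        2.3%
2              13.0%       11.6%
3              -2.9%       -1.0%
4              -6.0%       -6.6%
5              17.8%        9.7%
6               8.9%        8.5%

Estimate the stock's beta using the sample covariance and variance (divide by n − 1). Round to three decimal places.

Mean R_i = (-0.5 + 13.0 − 2.9 − 6.0 + 17.8 + 8.9) / 6 = 5.0500%
Mean R_m = (2.3 + 11.6 − 1.0 − 6.6 + 9.7 + 8.5) / 6 = 4.0833%
Σ(R_i − R̄_i)(R_m − R̄_m) = 316.7350  ⇒  Cov = 316.7350 / 5 = 63.3470
Σ(R_m − R̄_m)² = 250.7083  ⇒  Var(R_m) = 250.7083 / 5 = 50.1417
β = Cov / Var(R_m) = 63.3470 / 50.1417 = 1.2634

1.263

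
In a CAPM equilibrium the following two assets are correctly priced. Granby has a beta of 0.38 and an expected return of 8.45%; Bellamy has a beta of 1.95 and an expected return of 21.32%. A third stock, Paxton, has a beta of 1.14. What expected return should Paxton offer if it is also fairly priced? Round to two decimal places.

14.68%

MRP (SML slope) = (21.32% − 8.45%) / (1.95 − 0.38) = 12.87% / 1.57 = 8.1975%
R_f (intercept) = 8.45% − 0.38 × 8.1975% = 5.3350%
E(R_Paxton) = R_f + β × MRP = 5.3350% + 1.14 × 8.1975% = 14.68%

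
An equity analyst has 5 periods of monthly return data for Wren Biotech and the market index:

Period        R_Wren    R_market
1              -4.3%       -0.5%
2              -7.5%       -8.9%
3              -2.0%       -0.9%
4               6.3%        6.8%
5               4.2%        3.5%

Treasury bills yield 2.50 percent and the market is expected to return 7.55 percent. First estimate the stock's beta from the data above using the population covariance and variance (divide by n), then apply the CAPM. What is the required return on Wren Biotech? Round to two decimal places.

Mean R_i = (-4.3 − 7.5 − 2.0 + 6.3 + 4.2) / 5 = -0.6600%
Mean R_m = (-0.5 − 8.9 − 0.9 + 6.8 + 3.5) / 5 = 0.0000%
Σ(R_i − R̄_i)(R_m − R̄_m) = 128.2400  ⇒  Cov = 128.2400 / 5 = 25.6480
Σ(R_m − R̄_m)² = 138.7600  ⇒  Var(R_m) = 138.7600 / 5 = 27.7520
β = Cov / Var(R_m) = 25.6480 / 27.7520 = 0.9242
MRP = 7.55% − 2.50% = 5.05%
E(R) = R_f + β × MRP = 2.50% + 0.9242 × 5.05% = 7.17%

7.17%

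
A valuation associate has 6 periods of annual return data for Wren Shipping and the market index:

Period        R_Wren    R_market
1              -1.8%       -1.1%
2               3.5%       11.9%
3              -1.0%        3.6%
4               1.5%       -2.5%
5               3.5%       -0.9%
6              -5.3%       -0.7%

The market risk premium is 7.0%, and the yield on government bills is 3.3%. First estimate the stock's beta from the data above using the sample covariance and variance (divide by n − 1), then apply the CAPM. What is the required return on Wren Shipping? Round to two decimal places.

5.04%

Mean R_i = (-1.8 + 3.5 − 1.0 + 1.5 + 3.5 − 5.3) / 6 = 0.0667%
Mean R_m = (-1.1 + 11.9 + 3.6 − 2.5 − 0.9 − 0.7) / 6 = 1.7167%
Σ(R_i − R̄_i)(R_m − R̄_m) = 36.1533  ⇒  Cov = 36.1533 / 5 = 7.2307
Σ(R_m − R̄_m)² = 145.6483  ⇒  Var(R_m) = 145.6483 / 5 = 29.1297
β = Cov / Var(R_m) = 7.2307 / 29.1297 = 0.2482
E(R) = R_f + β × MRP = 3.3% + 0.2482 × 7.0% = 5.04%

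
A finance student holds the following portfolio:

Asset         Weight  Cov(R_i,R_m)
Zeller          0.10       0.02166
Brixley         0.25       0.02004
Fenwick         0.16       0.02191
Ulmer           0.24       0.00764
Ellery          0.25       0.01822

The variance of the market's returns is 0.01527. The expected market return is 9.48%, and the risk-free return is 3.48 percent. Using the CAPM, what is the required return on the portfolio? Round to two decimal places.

β_Zeller = 0.02166 / 0.01527 = 1.4185
β_Brixley = 0.02004 / 0.01527 = 1.3124
β_Fenwick = 0.02191 / 0.01527 = 1.4348
β_Ulmer = 0.00764 / 0.01527 = 0.5003
β_Ellery = 0.01822 / 0.01527 = 1.1932
β_P = Σ w_i β_i = 0.10×1.4185 + 0.25×1.3124 + 0.16×1.4348 + 0.24×0.5003 + 0.25×1.1932 = 1.1179
MRP = 9.48% − 3.48% = 6.00%
E(R_P) = R_f + β_P × MRP = 3.48% + 1.1179 × 6.00% = 10.19%

10.19%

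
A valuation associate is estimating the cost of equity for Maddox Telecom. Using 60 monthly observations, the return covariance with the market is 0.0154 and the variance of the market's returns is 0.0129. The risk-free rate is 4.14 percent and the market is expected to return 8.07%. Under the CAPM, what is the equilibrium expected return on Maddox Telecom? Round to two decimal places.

β = Cov(R_i, R_m) / Var(R_m) = 0.0154 / 0.0129 = 1.1938
MRP = 8.07% − 4.14% = 3.93%
E(R) = R_f + β × MRP = 4.14% + 1.1938 × 3.93% = 8.83%

8.83%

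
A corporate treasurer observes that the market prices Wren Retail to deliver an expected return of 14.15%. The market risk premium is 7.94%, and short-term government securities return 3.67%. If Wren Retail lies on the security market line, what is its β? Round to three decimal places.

β = (E(R) − R_f) / MRP = (14.15% − 3.67%) / 7.94% = 10.48% / 7.94% = 1.320

1.320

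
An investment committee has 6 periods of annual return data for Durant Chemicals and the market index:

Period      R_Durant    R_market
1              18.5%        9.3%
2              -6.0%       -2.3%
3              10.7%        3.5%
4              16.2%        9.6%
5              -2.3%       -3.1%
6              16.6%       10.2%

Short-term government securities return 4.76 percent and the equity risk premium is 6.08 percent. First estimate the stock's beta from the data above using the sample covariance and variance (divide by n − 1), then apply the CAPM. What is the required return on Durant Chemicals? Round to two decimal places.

Mean R_i = (18.5 − 6.0 + 10.7 + 16.2 − 2.3 + 16.6) / 6 = 8.9500%
Mean R_m = (9.3 − 2.3 + 3.5 + 9.6 − 3.1 + 10.2) / 6 = 4.5333%
Σ(R_i − R̄_i)(R_m − R̄_m) = 311.8300  ⇒  Cov = 311.8300 / 5 = 62.3660
Σ(R_m − R̄_m)² = 186.5333  ⇒  Var(R_m) = 186.5333 / 5 = 37.3067
β = Cov / Var(R_m) = 62.3660 / 37.3067 = 1.6717
E(R) = R_f + β × MRP = 4.76% + 1.6717 × 6.08% = 14.92%

14.92%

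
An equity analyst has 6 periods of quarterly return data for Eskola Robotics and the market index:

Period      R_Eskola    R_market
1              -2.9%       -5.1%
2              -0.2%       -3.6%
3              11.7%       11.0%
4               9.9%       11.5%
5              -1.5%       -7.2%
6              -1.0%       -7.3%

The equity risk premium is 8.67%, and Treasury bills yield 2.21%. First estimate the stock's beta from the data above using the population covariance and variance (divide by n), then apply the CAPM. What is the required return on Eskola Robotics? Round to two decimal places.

Mean R_i = (-2.9 − 0.2 + 11.7 + 9.9 − 1.5 − 1.0) / 6 = 2.6667%
Mean R_m = (-5.1 − 3.6 + 11.0 + 11.5 − 7.2 − 7.3) / 6 = -0.1167%
Σ(R_i − R̄_i)(R_m − R̄_m) = 278.0267  ⇒  Cov = 278.0267 / 6 = 46.3378
Σ(R_m − R̄_m)² = 397.2683  ⇒  Var(R_m) = 397.2683 / 6 = 66.2114
β = Cov / Var(R_m) = 46.3378 / 66.2114 = 0.6998
E(R) = R_f + β × MRP = 2.21% + 0.6998 × 8.67% = 8.28%

8.28%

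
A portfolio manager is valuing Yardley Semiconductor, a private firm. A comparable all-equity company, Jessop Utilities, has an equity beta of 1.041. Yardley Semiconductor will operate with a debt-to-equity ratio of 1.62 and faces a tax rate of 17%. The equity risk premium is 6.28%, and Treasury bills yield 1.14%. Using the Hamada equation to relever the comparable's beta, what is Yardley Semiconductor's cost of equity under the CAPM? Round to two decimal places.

β_L = β_U × [1 + (1 − t)(D/E)] = 1.041 × [1 + (1 − 0.17) × 1.62]
    = 1.041 × [1 + 0.83 × 1.62] = 1.041 × 2.3446 = 2.4407
E(R) = R_f + β_L × MRP = 1.14% + 2.4407 × 6.28% = 16.47%

16.47%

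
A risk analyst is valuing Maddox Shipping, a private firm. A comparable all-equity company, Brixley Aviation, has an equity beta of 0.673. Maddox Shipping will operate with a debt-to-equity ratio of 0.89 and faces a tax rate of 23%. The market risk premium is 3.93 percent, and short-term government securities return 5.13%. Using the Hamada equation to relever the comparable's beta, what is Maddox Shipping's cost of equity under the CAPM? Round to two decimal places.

β_L = β_U × [1 + (1 − t)(D/E)] = 0.673 × [1 + (1 − 0.23) × 0.89]
    = 0.673 × [1 + 0.77 × 0.89] = 0.673 × 1.6853 = 1.1342
E(R) = R_f + β_L × MRP = 5.13% + 1.1342 × 3.93% = 9.59%

9.59%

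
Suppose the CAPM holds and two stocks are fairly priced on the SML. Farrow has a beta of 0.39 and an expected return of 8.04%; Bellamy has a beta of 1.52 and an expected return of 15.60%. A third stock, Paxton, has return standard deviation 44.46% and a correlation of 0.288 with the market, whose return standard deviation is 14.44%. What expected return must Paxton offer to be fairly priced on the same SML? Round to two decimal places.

MRP = (15.60% − 8.04%) / (1.52 − 0.39) = 6.6903%
R_f = 8.04% − 0.39 × 6.6903% = 5.4308%
β_Paxton = ρ·σ_i/σ_m = 0.288 × 44.46 / 14.44 = 0.8867
E(R_Paxton) = R_f + β × MRP = 5.4308% + 0.8867 × 6.6903% = 11.36%

11.36%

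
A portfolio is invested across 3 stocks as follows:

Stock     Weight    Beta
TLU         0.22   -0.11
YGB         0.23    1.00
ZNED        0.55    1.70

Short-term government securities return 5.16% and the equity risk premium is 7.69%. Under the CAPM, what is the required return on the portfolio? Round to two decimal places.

13.93%

β_P = Σ w_i β_i = 0.22×-0.11 + 0.23×1.00 + 0.55×1.70 = 1.1408
E(R_P) = R_f + β_P × MRP = 5.16% + 1.1408 × 7.69% = 13.93%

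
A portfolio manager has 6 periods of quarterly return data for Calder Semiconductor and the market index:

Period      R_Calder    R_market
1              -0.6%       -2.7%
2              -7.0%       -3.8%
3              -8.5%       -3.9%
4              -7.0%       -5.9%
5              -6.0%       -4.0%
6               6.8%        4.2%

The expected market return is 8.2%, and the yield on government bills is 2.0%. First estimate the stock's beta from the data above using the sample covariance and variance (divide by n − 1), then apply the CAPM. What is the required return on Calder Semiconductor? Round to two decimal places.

Mean R_i = (-0.6 − 7.0 − 8.5 − 7.0 − 6.0 + 6.8) / 6 = -3.7167%
Mean R_m = (-2.7 − 3.8 − 3.9 − 5.9 − 4.0 + 4.2) / 6 = -2.6833%
Σ(R_i − R̄_i)(R_m − R̄_m) = 95.3917  ⇒  Cov = 95.3917 / 5 = 19.0783
Σ(R_m − R̄_m)² = 62.1883  ⇒  Var(R_m) = 62.1883 / 5 = 12.4377
β = Cov / Var(R_m) = 19.0783 / 12.4377 = 1.5339
MRP = 8.2% − 2.0% = 6.20%
E(R) = R_f + β × MRP = 2.0% + 1.5339 × 6.2% = 11.51%

11.51%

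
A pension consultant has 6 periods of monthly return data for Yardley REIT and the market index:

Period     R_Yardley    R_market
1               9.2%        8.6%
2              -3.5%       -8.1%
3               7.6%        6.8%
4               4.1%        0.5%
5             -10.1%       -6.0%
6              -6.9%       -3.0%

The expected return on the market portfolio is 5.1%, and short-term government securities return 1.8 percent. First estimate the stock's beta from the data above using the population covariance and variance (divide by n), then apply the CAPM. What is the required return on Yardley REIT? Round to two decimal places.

5.27%

Mean R_i = (9.2 − 3.5 + 7.6 + 4.1 − 10.1 − 6.9) / 6 = 0.0667%
Mean R_m = (8.6 − 8.1 + 6.8 + 0.5 − 6.0 − 3.0) / 6 = -0.2000%
Σ(R_i − R̄_i)(R_m − R̄_m) = 242.5800  ⇒  Cov = 242.5800 / 6 = 40.4300
Σ(R_m − R̄_m)² = 230.8200  ⇒  Var(R_m) = 230.8200 / 6 = 38.4700
β = Cov / Var(R_m) = 40.4300 / 38.4700 = 1.0509
MRP = 5.1% − 1.8% = 3.30%
E(R) = R_f + β × MRP = 1.8% + 1.0509 × 3.3% = 5.27%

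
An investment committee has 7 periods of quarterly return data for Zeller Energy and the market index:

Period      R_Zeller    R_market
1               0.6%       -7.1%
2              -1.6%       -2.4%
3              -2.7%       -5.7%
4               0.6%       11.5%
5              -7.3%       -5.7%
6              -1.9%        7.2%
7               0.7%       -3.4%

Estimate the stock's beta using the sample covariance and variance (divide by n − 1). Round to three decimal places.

0.122

Mean R_i = (0.6 − 1.6 − 2.7 + 0.6 − 7.3 − 1.9 + 0.7) / 7 = -1.6571%
Mean R_m = (-7.1 − 2.4 − 5.7 + 11.5 − 5.7 + 7.2 − 3.4) / 7 = -0.8000%
Σ(R_i − R̄_i)(R_m − R̄_m) = 38.1400  ⇒  Cov = 38.1400 / 6 = 6.3567
Σ(R_m − R̄_m)² = 312.3200  ⇒  Var(R_m) = 312.3200 / 6 = 52.0533
β = Cov / Var(R_m) = 6.3567 / 52.0533 = 0.1221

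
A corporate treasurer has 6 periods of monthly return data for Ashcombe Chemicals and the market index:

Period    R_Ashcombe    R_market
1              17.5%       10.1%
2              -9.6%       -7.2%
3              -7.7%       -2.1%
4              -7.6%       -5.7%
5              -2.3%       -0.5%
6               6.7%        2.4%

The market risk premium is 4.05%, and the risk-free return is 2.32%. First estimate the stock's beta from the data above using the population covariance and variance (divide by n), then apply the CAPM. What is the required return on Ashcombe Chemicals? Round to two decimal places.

Mean R_i = (17.5 − 9.6 − 7.7 − 7.6 − 2.3 + 6.7) / 6 = -0.5000%
Mean R_m = (10.1 − 7.2 − 2.1 − 5.7 − 0.5 + 2.4) / 6 = -0.5000%
Σ(R_i − R̄_i)(R_m − R̄_m) = 321.0900  ⇒  Cov = 321.0900 / 6 = 53.5150
Σ(R_m − R̄_m)² = 195.2600  ⇒  Var(R_m) = 195.2600 / 6 = 32.5433
β = Cov / Var(R_m) = 53.5150 / 32.5433 = 1.6444
E(R) = R_f + β × MRP = 2.32% + 1.6444 × 4.05% = 8.98%

8.98%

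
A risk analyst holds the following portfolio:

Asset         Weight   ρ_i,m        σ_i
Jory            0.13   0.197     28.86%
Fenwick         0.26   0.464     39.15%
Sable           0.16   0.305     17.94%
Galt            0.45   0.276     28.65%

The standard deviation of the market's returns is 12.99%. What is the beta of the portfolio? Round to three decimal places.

0.762

β_Jory = 0.197 × 28.86% / 12.99% = 0.4377
β_Fenwick = 0.464 × 39.15% / 12.99% = 1.3984
β_Sable = 0.305 × 17.94% / 12.99% = 0.4212
β_Galt = 0.276 × 28.65% / 12.99% = 0.6087
β_P = Σ w_i β_i = 0.13×0.4377 + 0.26×1.3984 + 0.16×0.4212 + 0.45×0.6087 = 0.7618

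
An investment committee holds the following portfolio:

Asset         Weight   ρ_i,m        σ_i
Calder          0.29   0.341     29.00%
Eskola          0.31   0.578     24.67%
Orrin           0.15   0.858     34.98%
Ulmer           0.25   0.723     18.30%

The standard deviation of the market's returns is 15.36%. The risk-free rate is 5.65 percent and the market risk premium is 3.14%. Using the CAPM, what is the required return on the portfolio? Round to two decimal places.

β_Calder = 0.341 × 29.00% / 15.36% = 0.6438
β_Eskola = 0.578 × 24.67% / 15.36% = 0.9283
β_Orrin = 0.858 × 34.98% / 15.36% = 1.9540
β_Ulmer = 0.723 × 18.30% / 15.36% = 0.8614
β_P = Σ w_i β_i = 0.29×0.6438 + 0.31×0.9283 + 0.15×1.9540 + 0.25×0.8614 = 0.9829
E(R_P) = R_f + β_P × MRP = 5.65% + 0.9829 × 3.14% = 8.74%

8.74%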